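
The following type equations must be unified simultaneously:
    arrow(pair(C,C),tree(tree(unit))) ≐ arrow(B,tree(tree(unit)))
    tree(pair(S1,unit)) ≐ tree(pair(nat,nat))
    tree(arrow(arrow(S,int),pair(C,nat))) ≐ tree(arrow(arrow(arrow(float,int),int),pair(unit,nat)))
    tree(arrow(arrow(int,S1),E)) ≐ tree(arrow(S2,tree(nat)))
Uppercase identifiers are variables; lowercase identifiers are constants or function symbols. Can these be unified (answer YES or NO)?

Decompose arrow/2: pair(C,C) ≐ B,  tree(tree(unit)) ≐ tree(tree(unit)).
Bind B := pair(C,C); no other remaining equation mentions B.
Delete trivial equation tree(tree(unit)) ≐ tree(tree(unit)).
Decompose tree/1: pair(S1,unit) ≐ pair(nat,nat).
Decompose pair/2: S1 ≐ nat,  unit ≐ nat.
Bind S1 := nat; substituting into the one remaining equation that mentions S1 gives: tree(arrow(arrow(int,nat),E)) ≐ tree(arrow(S2,tree(nat))).
Clash: constants unit and nat differ; no unifier exists.

NO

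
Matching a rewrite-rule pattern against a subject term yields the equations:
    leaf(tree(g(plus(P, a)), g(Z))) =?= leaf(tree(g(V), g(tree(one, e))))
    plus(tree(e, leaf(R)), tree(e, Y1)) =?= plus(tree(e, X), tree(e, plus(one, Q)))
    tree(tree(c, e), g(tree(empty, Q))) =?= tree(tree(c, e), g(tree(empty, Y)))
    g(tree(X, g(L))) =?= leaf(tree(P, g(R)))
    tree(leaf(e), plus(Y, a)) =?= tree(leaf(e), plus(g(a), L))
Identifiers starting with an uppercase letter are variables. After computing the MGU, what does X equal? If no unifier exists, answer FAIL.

Decompose leaf/1: tree(g(plus(P, a)), g(Z)) =?= tree(g(V), g(tree(one, e))).
Decompose tree/2: g(plus(P, a)) =?= g(V),  g(Z) =?= g(tree(one, e)).
Decompose g/1: plus(P, a) =?= V.
Bind V := plus(P, a); no other remaining equation mentions V.
Decompose g/1: Z =?= tree(one, e).
Bind Z := tree(one, e); no other remaining equation mentions Z.
Decompose plus/2: tree(e, leaf(R)) =?= tree(e, X),  tree(e, Y1) =?= tree(e, plus(one, Q)).
Decompose tree/2: e =?= e,  leaf(R) =?= X.
Delete trivial equation e =?= e.
Bind X := leaf(R); substituting into the one remaining equation that mentions X gives: g(tree(leaf(R), g(L))) =?= leaf(tree(P, g(R))).
Decompose tree/2: e =?= e,  Y1 =?= plus(one, Q).
Delete trivial equation e =?= e.
Bind Y1 := plus(one, Q); no other remaining equation mentions Y1.
Decompose tree/2: tree(c, e) =?= tree(c, e),  g(tree(empty, Q)) =?= g(tree(empty, Y)).
Delete trivial equation tree(c, e) =?= tree(c, e).
Decompose g/1: tree(empty, Q) =?= tree(empty, Y).
Decompose tree/2: empty =?= empty,  Q =?= Y.
Delete trivial equation empty =?= empty.
Bind Q := Y; no other remaining equation mentions Q. Substituting into the earlier binding gives Y1 := plus(one, Y).
Clash: head symbols differ (g/1 vs leaf/1); no unifier exists.

FAIL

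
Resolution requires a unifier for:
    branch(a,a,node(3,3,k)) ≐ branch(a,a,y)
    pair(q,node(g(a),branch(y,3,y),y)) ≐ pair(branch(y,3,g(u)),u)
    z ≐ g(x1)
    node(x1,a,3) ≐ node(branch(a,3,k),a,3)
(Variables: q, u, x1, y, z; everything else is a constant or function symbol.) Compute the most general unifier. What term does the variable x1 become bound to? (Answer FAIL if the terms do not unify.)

Decompose branch/3: a ≐ a,  a ≐ a,  node(3,3,k) ≐ y.
Delete trivial equation a ≐ a.
Delete trivial equation a ≐ a.
Bind y := node(3,3,k); substituting into the one remaining equation that mentions y gives: pair(q,node(g(a),branch(node(3,3,k),3,node(3,3,k)),node(3,3,k))) ≐ pair(branch(node(3,3,k),3,g(u)),u).
Decompose pair/2: q ≐ branch(node(3,3,k),3,g(u)),  node(g(a),branch(node(3,3,k),3,node(3,3,k)),node(3,3,k)) ≐ u.
Bind q := branch(node(3,3,k),3,g(u)); no other remaining equation mentions q.
Bind u := node(g(a),branch(node(3,3,k),3,node(3,3,k)),node(3,3,k)); no other remaining equation mentions u. Substituting into the earlier binding gives q := branch(node(3,3,k),3,g(node(g(a),branch(node(3,3,k),3,node(3,3,k)),node(3,3,k)))).
Bind z := g(x1); no other remaining equation mentions z.
Decompose node/3: x1 ≐ branch(a,3,k),  a ≐ a,  3 ≐ 3.
Bind x1 := branch(a,3,k); no other remaining equation mentions x1. Substituting into the earlier binding gives z := g(branch(a,3,k)).
Delete trivial equation a ≐ a.
Delete trivial equation 3 ≐ 3.
MGU = { y := node(3,3,k), q := branch(node(3,3,k),3,g(node(g(a),branch(node(3,3,k),3,node(3,3,k)),node(3,3,k)))), u := node(g(a),branch(node(3,3,k),3,node(3,3,k)),node(3,3,k)), z := g(branch(a,3,k)), x1 := branch(a,3,k) }, so x1 := branch(a,3,k).

branch(a,3,k)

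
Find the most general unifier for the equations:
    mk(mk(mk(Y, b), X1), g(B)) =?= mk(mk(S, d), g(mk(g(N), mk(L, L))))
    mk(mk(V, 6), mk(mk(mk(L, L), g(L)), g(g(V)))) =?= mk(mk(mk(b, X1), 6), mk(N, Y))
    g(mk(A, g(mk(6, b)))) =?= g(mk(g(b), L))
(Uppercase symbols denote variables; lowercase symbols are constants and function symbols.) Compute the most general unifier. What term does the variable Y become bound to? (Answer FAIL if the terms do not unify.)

Decompose mk/2: mk(mk(Y, b), X1) =?= mk(S, d),  g(B) =?= g(mk(g(N), mk(L, L))).
Decompose mk/2: mk(Y, b) =?= S,  X1 =?= d.
Bind S := mk(Y, b); no other remaining equation mentions S.
Bind X1 := d; substituting into the one remaining equation that mentions X1 gives: mk(mk(V, 6), mk(mk(mk(L, L), g(L)), g(g(V)))) =?= mk(mk(mk(b, d), 6), mk(N, Y)).
Decompose g/1: B =?= mk(g(N), mk(L, L)).
Bind B := mk(g(N), mk(L, L)); no other remaining equation mentions B.
Decompose mk/2: mk(V, 6) =?= mk(mk(b, d), 6),  mk(mk(mk(L, L), g(L)), g(g(V))) =?= mk(N, Y).
Decompose mk/2: V =?= mk(b, d),  6 =?= 6.
Bind V := mk(b, d); substituting into the one remaining equation that mentions V gives: mk(mk(mk(L, L), g(L)), g(g(mk(b, d)))) =?= mk(N, Y).
Delete trivial equation 6 =?= 6.
Decompose mk/2: mk(mk(L, L), g(L)) =?= N,  g(g(mk(b, d))) =?= Y.
Bind N := mk(mk(L, L), g(L)); no other remaining equation mentions N. Substituting into the earlier binding gives B := mk(g(mk(mk(L, L), g(L))), mk(L, L)).
Bind Y := g(g(mk(b, d))); no other remaining equation mentions Y. Substituting into the earlier binding gives S := mk(g(g(mk(b, d))), b).
Decompose g/1: mk(A, g(mk(6, b))) =?= mk(g(b), L).
Decompose mk/2: A =?= g(b),  g(mk(6, b)) =?= L.
Bind A := g(b); no other remaining equation mentions A.
Bind L := g(mk(6, b)). Substituting into the earlier bindings gives B := mk(g(mk(mk(g(mk(6, b)), g(mk(6, b))), g(g(mk(6, b))))), mk(g(mk(6, b)), g(mk(6, b)))), N := mk(mk(g(mk(6, b)), g(mk(6, b))), g(g(mk(6, b)))).
MGU = { S := mk(g(g(mk(b, d))), b), X1 := d, B := mk(g(mk(mk(g(mk(6, b)), g(mk(6, b))), g(g(mk(6, b))))), mk(g(mk(6, b)), g(mk(6, b)))), V := mk(b, d), N := mk(mk(g(mk(6, b)), g(mk(6, b))), g(g(mk(6, b)))), Y := g(g(mk(b, d))), A := g(b), L := g(mk(6, b)) }, so Y := g(g(mk(b, d))).

g(g(mk(b, d)))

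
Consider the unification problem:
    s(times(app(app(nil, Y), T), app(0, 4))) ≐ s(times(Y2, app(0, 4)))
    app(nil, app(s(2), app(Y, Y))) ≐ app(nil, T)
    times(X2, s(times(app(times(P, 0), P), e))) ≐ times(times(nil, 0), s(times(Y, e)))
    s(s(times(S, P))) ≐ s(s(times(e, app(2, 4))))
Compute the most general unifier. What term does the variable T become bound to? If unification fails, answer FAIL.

Decompose s/1: times(app(app(nil, Y), T), app(0, 4)) ≐ times(Y2, app(0, 4)).
Decompose times/2: app(app(nil, Y), T) ≐ Y2,  app(0, 4) ≐ app(0, 4).
Bind Y2 := app(app(nil, Y), T); no other remaining equation mentions Y2.
Delete trivial equation app(0, 4) ≐ app(0, 4).
Decompose app/2: nil ≐ nil,  app(s(2), app(Y, Y)) ≐ T.
Delete trivial equation nil ≐ nil.
Bind T := app(s(2), app(Y, Y)); no other remaining equation mentions T. Substituting into the earlier binding gives Y2 := app(app(nil, Y), app(s(2), app(Y, Y))).
Decompose times/2: X2 ≐ times(nil, 0),  s(times(app(times(P, 0), P), e)) ≐ s(times(Y, e)).
Bind X2 := times(nil, 0); no other remaining equation mentions X2.
Decompose s/1: times(app(times(P, 0), P), e) ≐ times(Y, e).
Decompose times/2: app(times(P, 0), P) ≐ Y,  e ≐ e.
Bind Y := app(times(P, 0), P); no other remaining equation mentions Y. Substituting into the earlier bindings gives Y2 := app(app(nil, app(times(P, 0), P)), app(s(2), app(app(times(P, 0), P), app(times(P, 0), P)))), T := app(s(2), app(app(times(P, 0), P), app(times(P, 0), P))).
Delete trivial equation e ≐ e.
Decompose s/1: s(times(S, P)) ≐ s(times(e, app(2, 4))).
Decompose s/1: times(S, P) ≐ times(e, app(2, 4)).
Decompose times/2: S ≐ e,  P ≐ app(2, 4).
Bind S := e; no other remaining equation mentions S.
Bind P := app(2, 4). Substituting into the earlier bindings gives Y2 := app(app(nil, app(times(app(2, 4), 0), app(2, 4))), app(s(2), app(app(times(app(2, 4), 0), app(2, 4)), app(times(app(2, 4), 0), app(2, 4))))), T := app(s(2), app(app(times(app(2, 4), 0), app(2, 4)), app(times(app(2, 4), 0), app(2, 4)))), Y := app(times(app(2, 4), 0), app(2, 4)).
MGU = { Y2 := app(app(nil, app(times(app(2, 4), 0), app(2, 4))), app(s(2), app(app(times(app(2, 4), 0), app(2, 4)), app(times(app(2, 4), 0), app(2, 4))))), T := app(s(2), app(app(times(app(2, 4), 0), app(2, 4)), app(times(app(2, 4), 0), app(2, 4)))), X2 := times(nil, 0), Y := app(times(app(2, 4), 0), app(2, 4)), S := e, P := app(2, 4) }, so T := app(s(2), app(app(times(app(2, 4), 0), app(2, 4)), app(times(app(2, 4), 0), app(2, 4)))).

app(s(2), app(app(times(app(2, 4), 0), app(2, 4)), app(times(app(2, 4), 0), app(2, 4))))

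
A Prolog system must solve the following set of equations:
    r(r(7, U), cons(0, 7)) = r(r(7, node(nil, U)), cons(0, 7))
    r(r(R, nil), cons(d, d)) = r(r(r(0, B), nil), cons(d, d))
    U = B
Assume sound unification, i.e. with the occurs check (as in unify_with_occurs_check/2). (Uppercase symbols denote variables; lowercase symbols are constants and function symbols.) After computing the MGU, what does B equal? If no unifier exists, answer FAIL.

Decompose r/2: r(7, U) = r(7, node(nil, U)),  cons(0, 7) = cons(0, 7).
Decompose r/2: 7 = 7,  U = node(nil, U).
Delete trivial equation 7 = 7.
Occurs check fails: U occurs in node(nil, U); the equation U = node(nil, U) has no finite solution.

FAIL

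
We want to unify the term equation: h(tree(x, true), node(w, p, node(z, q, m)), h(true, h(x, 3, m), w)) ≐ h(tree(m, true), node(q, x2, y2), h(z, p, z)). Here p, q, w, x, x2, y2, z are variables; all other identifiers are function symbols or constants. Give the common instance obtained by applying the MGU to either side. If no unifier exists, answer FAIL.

h(tree(m, true), node(true, h(m, 3, m), node(true, true, m)), h(true, h(m, 3, m), true))

Decompose h/3: tree(x, true) ≐ tree(m, true),  node(w, p, node(z, q, m)) ≐ node(q, x2, y2),  h(true, h(x, 3, m), w) ≐ h(z, p, z).
Decompose tree/2: x ≐ m,  true ≐ true.
Bind x := m; substituting into the one remaining equation that mentions x gives: h(true, h(m, 3, m), w) ≐ h(z, p, z).
Delete trivial equation true ≐ true.
Decompose node/3: w ≐ q,  p ≐ x2,  node(z, q, m) ≐ y2.
Bind w := q; substituting into the one remaining equation that mentions w gives: h(true, h(m, 3, m), q) ≐ h(z, p, z).
Bind p := x2; substituting into the one remaining equation that mentions p gives: h(true, h(m, 3, m), q) ≐ h(z, x2, z).
Bind y2 := node(z, q, m); no other remaining equation mentions y2.
Decompose h/3: true ≐ z,  h(m, 3, m) ≐ x2,  q ≐ z.
Bind z := true; substituting into the one remaining equation that mentions z gives: q ≐ true. Substituting into the earlier binding gives y2 := node(true, q, m).
Bind x2 := h(m, 3, m); no other remaining equation mentions x2. Substituting into the earlier binding gives p := h(m, 3, m).
Bind q := true. Substituting into the earlier bindings gives w := true, y2 := node(true, true, m).
Applying the MGU to either side gives h(tree(m, true), node(true, h(m, 3, m), node(true, true, m)), h(true, h(m, 3, m), true)).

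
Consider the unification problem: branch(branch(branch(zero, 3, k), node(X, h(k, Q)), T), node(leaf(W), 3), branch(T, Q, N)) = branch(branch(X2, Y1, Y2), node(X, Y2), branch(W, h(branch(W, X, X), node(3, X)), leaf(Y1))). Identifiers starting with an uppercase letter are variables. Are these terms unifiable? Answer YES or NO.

Decompose branch/3: branch(branch(zero, 3, k), node(X, h(k, Q)), T) = branch(X2, Y1, Y2),  node(leaf(W), 3) = node(X, Y2),  branch(T, Q, N) = branch(W, h(branch(W, X, X), node(3, X)), leaf(Y1)).
Decompose branch/3: branch(zero, 3, k) = X2,  node(X, h(k, Q)) = Y1,  T = Y2.
Bind X2 := branch(zero, 3, k); no other remaining equation mentions X2.
Bind Y1 := node(X, h(k, Q)); substituting into the one remaining equation that mentions Y1 gives: branch(T, Q, N) = branch(W, h(branch(W, X, X), node(3, X)), leaf(node(X, h(k, Q)))).
Bind T := Y2; substituting into the one remaining equation that mentions T gives: branch(Y2, Q, N) = branch(W, h(branch(W, X, X), node(3, X)), leaf(node(X, h(k, Q)))).
Decompose node/2: leaf(W) = X,  3 = Y2.
Bind X := leaf(W); substituting into the one remaining equation that mentions X gives: branch(Y2, Q, N) = branch(W, h(branch(W, leaf(W), leaf(W)), node(3, leaf(W))), leaf(node(leaf(W), h(k, Q)))). Substituting into the earlier binding gives Y1 := node(leaf(W), h(k, Q)).
Bind Y2 := 3; substituting into the remaining equation gives: branch(3, Q, N) = branch(W, h(branch(W, leaf(W), leaf(W)), node(3, leaf(W))), leaf(node(leaf(W), h(k, Q)))). Substituting into the earlier binding gives T := 3.
Decompose branch/3: 3 = W,  Q = h(branch(W, leaf(W), leaf(W)), node(3, leaf(W))),  N = leaf(node(leaf(W), h(k, Q))).
Bind W := 3; substituting into the remaining equations gives: Q = h(branch(3, leaf(3), leaf(3)), node(3, leaf(3))),  N = leaf(node(leaf(3), h(k, Q))). Substituting into the earlier bindings gives Y1 := node(leaf(3), h(k, Q)), X := leaf(3).
Bind Q := h(branch(3, leaf(3), leaf(3)), node(3, leaf(3))); substituting into the remaining equation gives: N = leaf(node(leaf(3), h(k, h(branch(3, leaf(3), leaf(3)), node(3, leaf(3)))))). Substituting into the earlier binding gives Y1 := node(leaf(3), h(k, h(branch(3, leaf(3), leaf(3)), node(3, leaf(3))))).
Bind N := leaf(node(leaf(3), h(k, h(branch(3, leaf(3), leaf(3)), node(3, leaf(3)))))).
No equations remain and no clash or occurs-check failure arose, so a unifier exists.

YES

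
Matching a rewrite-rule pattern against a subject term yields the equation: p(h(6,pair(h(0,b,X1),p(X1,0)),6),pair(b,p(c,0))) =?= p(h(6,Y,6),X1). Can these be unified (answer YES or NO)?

Decompose p/2: h(6,pair(h(0,b,X1),p(X1,0)),6) =?= h(6,Y,6),  pair(b,p(c,0)) =?= X1.
Decompose h/3: 6 =?= 6,  pair(h(0,b,X1),p(X1,0)) =?= Y,  6 =?= 6.
Delete trivial equation 6 =?= 6.
Bind Y := pair(h(0,b,X1),p(X1,0)); no other remaining equation mentions Y.
Delete trivial equation 6 =?= 6.
Bind X1 := pair(b,p(c,0)). Substituting into the earlier binding gives Y := pair(h(0,b,pair(b,p(c,0))),p(pair(b,p(c,0)),0)).
No equations remain and no clash or occurs-check failure arose, so a unifier exists.

YES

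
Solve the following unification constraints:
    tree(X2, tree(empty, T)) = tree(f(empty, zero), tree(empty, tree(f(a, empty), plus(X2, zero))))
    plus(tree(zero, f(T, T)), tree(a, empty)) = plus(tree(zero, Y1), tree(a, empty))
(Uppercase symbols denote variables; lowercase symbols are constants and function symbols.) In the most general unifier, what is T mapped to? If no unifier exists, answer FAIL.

tree(f(a, empty), plus(f(empty, zero), zero))

Decompose tree/2: X2 = f(empty, zero),  tree(empty, T) = tree(empty, tree(f(a, empty), plus(X2, zero))).
Bind X2 := f(empty, zero); substituting into the one remaining equation that mentions X2 gives: tree(empty, T) = tree(empty, tree(f(a, empty), plus(f(empty, zero), zero))).
Decompose tree/2: empty = empty,  T = tree(f(a, empty), plus(f(empty, zero), zero)).
Delete trivial equation empty = empty.
Bind T := tree(f(a, empty), plus(f(empty, zero), zero)); substituting into the remaining equation gives: plus(tree(zero, f(tree(f(a, empty), plus(f(empty, zero), zero)), tree(f(a, empty), plus(f(empty, zero), zero)))), tree(a, empty)) = plus(tree(zero, Y1), tree(a, empty)).
Decompose plus/2: tree(zero, f(tree(f(a, empty), plus(f(empty, zero), zero)), tree(f(a, empty), plus(f(empty, zero), zero)))) = tree(zero, Y1),  tree(a, empty) = tree(a, empty).
Decompose tree/2: zero = zero,  f(tree(f(a, empty), plus(f(empty, zero), zero)), tree(f(a, empty), plus(f(empty, zero), zero))) = Y1.
Delete trivial equation zero = zero.
Bind Y1 := f(tree(f(a, empty), plus(f(empty, zero), zero)), tree(f(a, empty), plus(f(empty, zero), zero))); no other remaining equation mentions Y1.
Delete trivial equation tree(a, empty) = tree(a, empty).
MGU = { X2 := f(empty, zero), T := tree(f(a, empty), plus(f(empty, zero), zero)), Y1 := f(tree(f(a, empty), plus(f(empty, zero), zero)), tree(f(a, empty), plus(f(empty, zero), zero))) }, so T := tree(f(a, empty), plus(f(empty, zero), zero)).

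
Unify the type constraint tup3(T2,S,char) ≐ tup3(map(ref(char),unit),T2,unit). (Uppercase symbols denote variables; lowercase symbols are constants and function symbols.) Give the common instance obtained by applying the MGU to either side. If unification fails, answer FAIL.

FAIL

Decompose tup3/3: T2 ≐ map(ref(char),unit),  S ≐ T2,  char ≐ unit.
Bind T2 := map(ref(char),unit); substituting into the one remaining equation that mentions T2 gives: S ≐ map(ref(char),unit).
Bind S := map(ref(char),unit); no other remaining equation mentions S.
Clash: constants char and unit differ; no unifier exists.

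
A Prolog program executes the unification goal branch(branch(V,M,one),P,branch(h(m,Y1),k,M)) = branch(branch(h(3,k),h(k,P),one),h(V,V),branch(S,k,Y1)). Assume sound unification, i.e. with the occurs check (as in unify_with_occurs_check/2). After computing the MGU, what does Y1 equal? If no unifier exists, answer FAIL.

Decompose branch/3: branch(V,M,one) = branch(h(3,k),h(k,P),one),  P = h(V,V),  branch(h(m,Y1),k,M) = branch(S,k,Y1).
Decompose branch/3: V = h(3,k),  M = h(k,P),  one = one.
Bind V := h(3,k); substituting into the one remaining equation that mentions V gives: P = h(h(3,k),h(3,k)).
Bind M := h(k,P); substituting into the one remaining equation that mentions M gives: branch(h(m,Y1),k,h(k,P)) = branch(S,k,Y1).
Delete trivial equation one = one.
Bind P := h(h(3,k),h(3,k)); substituting into the remaining equation gives: branch(h(m,Y1),k,h(k,h(h(3,k),h(3,k)))) = branch(S,k,Y1). Substituting into the earlier binding gives M := h(k,h(h(3,k),h(3,k))).
Decompose branch/3: h(m,Y1) = S,  k = k,  h(k,h(h(3,k),h(3,k))) = Y1.
Bind S := h(m,Y1); no other remaining equation mentions S.
Delete trivial equation k = k.
Bind Y1 := h(k,h(h(3,k),h(3,k))). Substituting into the earlier binding gives S := h(m,h(k,h(h(3,k),h(3,k)))).
MGU = { V -> h(3,k), M -> h(k,h(h(3,k),h(3,k))), P -> h(h(3,k),h(3,k)), S -> h(m,h(k,h(h(3,k),h(3,k)))), Y1 -> h(k,h(h(3,k),h(3,k))) }, so Y1 -> h(k,h(h(3,k),h(3,k))).

h(k,h(h(3,k),h(3,k)))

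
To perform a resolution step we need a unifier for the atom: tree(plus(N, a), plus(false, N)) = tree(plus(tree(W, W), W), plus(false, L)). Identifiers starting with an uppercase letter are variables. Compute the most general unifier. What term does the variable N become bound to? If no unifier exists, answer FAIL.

Decompose tree/2: plus(N, a) = plus(tree(W, W), W),  plus(false, N) = plus(false, L).
Decompose plus/2: N = tree(W, W),  a = W.
Bind N := tree(W, W); substituting into the one remaining equation that mentions N gives: plus(false, tree(W, W)) = plus(false, L).
Bind W := a; substituting into the remaining equation gives: plus(false, tree(a, a)) = plus(false, L). Substituting into the earlier binding gives N := tree(a, a).
Decompose plus/2: false = false,  tree(a, a) = L.
Delete trivial equation false = false.
Bind L := tree(a, a).
MGU = { N ↦ tree(a, a), W ↦ a, L ↦ tree(a, a) }, so N ↦ tree(a, a).

tree(a, a)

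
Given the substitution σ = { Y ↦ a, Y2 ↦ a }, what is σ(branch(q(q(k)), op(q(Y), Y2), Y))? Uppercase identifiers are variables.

branch(q(q(k)), op(q(a), a), a)

Replace each occurrence of Y with a.
Replace each occurrence of Y2 with a.
Result: branch(q(q(k)), op(q(a), a), a).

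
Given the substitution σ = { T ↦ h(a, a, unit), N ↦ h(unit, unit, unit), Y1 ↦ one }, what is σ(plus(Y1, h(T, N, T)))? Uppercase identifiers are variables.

Replace each occurrence of T with h(a, a, unit).
Replace each occurrence of N with h(unit, unit, unit).
Replace each occurrence of Y1 with one.
Result: plus(one, h(h(a, a, unit), h(unit, unit, unit), h(a, a, unit))).

plus(one, h(h(a, a, unit), h(unit, unit, unit), h(a, a, unit)))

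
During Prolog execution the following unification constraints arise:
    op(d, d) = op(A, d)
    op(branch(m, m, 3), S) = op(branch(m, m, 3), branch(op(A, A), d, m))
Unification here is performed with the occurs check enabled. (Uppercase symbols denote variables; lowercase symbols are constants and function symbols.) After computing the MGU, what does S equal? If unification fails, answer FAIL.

Decompose op/2: d = A,  d = d.
Bind A := d; substituting into the one remaining equation that mentions A gives: op(branch(m, m, 3), S) = op(branch(m, m, 3), branch(op(d, d), d, m)).
Delete trivial equation d = d.
Decompose op/2: branch(m, m, 3) = branch(m, m, 3),  S = branch(op(d, d), d, m).
Delete trivial equation branch(m, m, 3) = branch(m, m, 3).
Bind S := branch(op(d, d), d, m).
MGU = { A = d, S = branch(op(d, d), d, m) }, so S = branch(op(d, d), d, m).

branch(op(d, d), d, m)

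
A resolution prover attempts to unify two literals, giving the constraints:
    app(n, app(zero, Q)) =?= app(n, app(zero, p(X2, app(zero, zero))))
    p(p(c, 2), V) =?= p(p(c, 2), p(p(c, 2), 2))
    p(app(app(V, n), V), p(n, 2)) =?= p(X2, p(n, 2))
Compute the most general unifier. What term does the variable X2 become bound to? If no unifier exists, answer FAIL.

app(app(p(p(c, 2), 2), n), p(p(c, 2), 2))

Decompose app/2: n =?= n,  app(zero, Q) =?= app(zero, p(X2, app(zero, zero))).
Delete trivial equation n =?= n.
Decompose app/2: zero =?= zero,  Q =?= p(X2, app(zero, zero)).
Delete trivial equation zero =?= zero.
Bind Q := p(X2, app(zero, zero)); no other remaining equation mentions Q.
Decompose p/2: p(c, 2) =?= p(c, 2),  V =?= p(p(c, 2), 2).
Delete trivial equation p(c, 2) =?= p(c, 2).
Bind V := p(p(c, 2), 2); substituting into the remaining equation gives: p(app(app(p(p(c, 2), 2), n), p(p(c, 2), 2)), p(n, 2)) =?= p(X2, p(n, 2)).
Decompose p/2: app(app(p(p(c, 2), 2), n), p(p(c, 2), 2)) =?= X2,  p(n, 2) =?= p(n, 2).
Bind X2 := app(app(p(p(c, 2), 2), n), p(p(c, 2), 2)); no other remaining equation mentions X2. Substituting into the earlier binding gives Q := p(app(app(p(p(c, 2), 2), n), p(p(c, 2), 2)), app(zero, zero)).
Delete trivial equation p(n, 2) =?= p(n, 2).
MGU = { Q ↦ p(app(app(p(p(c, 2), 2), n), p(p(c, 2), 2)), app(zero, zero)), V ↦ p(p(c, 2), 2), X2 ↦ app(app(p(p(c, 2), 2), n), p(p(c, 2), 2)) }, so X2 ↦ app(app(p(p(c, 2), 2), n), p(p(c, 2), 2)).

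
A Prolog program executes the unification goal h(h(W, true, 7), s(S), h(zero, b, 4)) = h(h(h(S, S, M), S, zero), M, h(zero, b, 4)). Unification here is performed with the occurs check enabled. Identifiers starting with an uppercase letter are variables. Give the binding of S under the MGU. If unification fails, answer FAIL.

FAIL

Decompose h/3: h(W, true, 7) = h(h(S, S, M), S, zero),  s(S) = M,  h(zero, b, 4) = h(zero, b, 4).
Decompose h/3: W = h(S, S, M),  true = S,  7 = zero.
Bind W := h(S, S, M); no other remaining equation mentions W.
Bind S := true; substituting into the one remaining equation that mentions S gives: s(true) = M. Substituting into the earlier binding gives W := h(true, true, M).
Clash: constants 7 and zero differ; no unifier exists.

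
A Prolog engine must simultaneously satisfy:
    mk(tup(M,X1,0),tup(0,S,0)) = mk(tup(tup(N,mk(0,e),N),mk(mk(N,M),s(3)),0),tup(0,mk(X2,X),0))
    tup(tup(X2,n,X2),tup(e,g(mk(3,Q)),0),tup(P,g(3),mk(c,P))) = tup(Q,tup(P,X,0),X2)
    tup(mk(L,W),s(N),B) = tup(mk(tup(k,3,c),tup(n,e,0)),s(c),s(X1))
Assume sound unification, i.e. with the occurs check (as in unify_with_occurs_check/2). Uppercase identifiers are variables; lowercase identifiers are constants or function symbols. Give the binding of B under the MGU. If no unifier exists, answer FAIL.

s(mk(mk(c,tup(c,mk(0,e),c)),s(3)))

Decompose mk/2: tup(M,X1,0) = tup(tup(N,mk(0,e),N),mk(mk(N,M),s(3)),0),  tup(0,S,0) = tup(0,mk(X2,X),0).
Decompose tup/3: M = tup(N,mk(0,e),N),  X1 = mk(mk(N,M),s(3)),  0 = 0.
Bind M := tup(N,mk(0,e),N); substituting into the one remaining equation that mentions M gives: X1 = mk(mk(N,tup(N,mk(0,e),N)),s(3)).
Bind X1 := mk(mk(N,tup(N,mk(0,e),N)),s(3)); substituting into the one remaining equation that mentions X1 gives: tup(mk(L,W),s(N),B) = tup(mk(tup(k,3,c),tup(n,e,0)),s(c),s(mk(mk(N,tup(N,mk(0,e),N)),s(3)))).
Delete trivial equation 0 = 0.
Decompose tup/3: 0 = 0,  S = mk(X2,X),  0 = 0.
Delete trivial equation 0 = 0.
Bind S := mk(X2,X); no other remaining equation mentions S.
Delete trivial equation 0 = 0.
Decompose tup/3: tup(X2,n,X2) = Q,  tup(e,g(mk(3,Q)),0) = tup(P,X,0),  tup(P,g(3),mk(c,P)) = X2.
Bind Q := tup(X2,n,X2); substituting into the one remaining equation that mentions Q gives: tup(e,g(mk(3,tup(X2,n,X2))),0) = tup(P,X,0).
Decompose tup/3: e = P,  g(mk(3,tup(X2,n,X2))) = X,  0 = 0.
Bind P := e; substituting into the one remaining equation that mentions P gives: tup(e,g(3),mk(c,e)) = X2.
Bind X := g(mk(3,tup(X2,n,X2))); no other remaining equation mentions X. Substituting into the earlier binding gives S := mk(X2,g(mk(3,tup(X2,n,X2)))).
Delete trivial equation 0 = 0.
Bind X2 := tup(e,g(3),mk(c,e)); no other remaining equation mentions X2. Substituting into the earlier bindings gives S := mk(tup(e,g(3),mk(c,e)),g(mk(3,tup(tup(e,g(3),mk(c,e)),n,tup(e,g(3),mk(c,e)))))), Q := tup(tup(e,g(3),mk(c,e)),n,tup(e,g(3),mk(c,e))), X := g(mk(3,tup(tup(e,g(3),mk(c,e)),n,tup(e,g(3),mk(c,e))))).
Decompose tup/3: mk(L,W) = mk(tup(k,3,c),tup(n,e,0)),  s(N) = s(c),  B = s(mk(mk(N,tup(N,mk(0,e),N)),s(3))).
Decompose mk/2: L = tup(k,3,c),  W = tup(n,e,0).
Bind L := tup(k,3,c); no other remaining equation mentions L.
Bind W := tup(n,e,0); no other remaining equation mentions W.
Decompose s/1: N = c.
Bind N := c; substituting into the remaining equation gives: B = s(mk(mk(c,tup(c,mk(0,e),c)),s(3))). Substituting into the earlier bindings gives M := tup(c,mk(0,e),c), X1 := mk(mk(c,tup(c,mk(0,e),c)),s(3)).
Bind B := s(mk(mk(c,tup(c,mk(0,e),c)),s(3))).
MGU = { M ↦ tup(c,mk(0,e),c), X1 ↦ mk(mk(c,tup(c,mk(0,e),c)),s(3)), S ↦ mk(tup(e,g(3),mk(c,e)),g(mk(3,tup(tup(e,g(3),mk(c,e)),n,tup(e,g(3),mk(c,e)))))), Q ↦ tup(tup(e,g(3),mk(c,e)),n,tup(e,g(3),mk(c,e))), P ↦ e, X ↦ g(mk(3,tup(tup(e,g(3),mk(c,e)),n,tup(e,g(3),mk(c,e))))), X2 ↦ tup(e,g(3),mk(c,e)), L ↦ tup(k,3,c), W ↦ tup(n,e,0), N ↦ c, B ↦ s(mk(mk(c,tup(c,mk(0,e),c)),s(3))) }, so B ↦ s(mk(mk(c,tup(c,mk(0,e),c)),s(3))).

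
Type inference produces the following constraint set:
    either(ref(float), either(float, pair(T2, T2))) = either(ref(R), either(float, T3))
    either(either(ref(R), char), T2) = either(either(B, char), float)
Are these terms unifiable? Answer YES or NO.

YES

Decompose either/2: ref(float) = ref(R),  either(float, pair(T2, T2)) = either(float, T3).
Decompose ref/1: float = R.
Bind R := float; substituting into the one remaining equation that mentions R gives: either(either(ref(float), char), T2) = either(either(B, char), float).
Decompose either/2: float = float,  pair(T2, T2) = T3.
Delete trivial equation float = float.
Bind T3 := pair(T2, T2); no other remaining equation mentions T3.
Decompose either/2: either(ref(float), char) = either(B, char),  T2 = float.
Decompose either/2: ref(float) = B,  char = char.
Bind B := ref(float); no other remaining equation mentions B.
Delete trivial equation char = char.
Bind T2 := float. Substituting into the earlier binding gives T3 := pair(float, float).
No equations remain and no clash or occurs-check failure arose, so a unifier exists.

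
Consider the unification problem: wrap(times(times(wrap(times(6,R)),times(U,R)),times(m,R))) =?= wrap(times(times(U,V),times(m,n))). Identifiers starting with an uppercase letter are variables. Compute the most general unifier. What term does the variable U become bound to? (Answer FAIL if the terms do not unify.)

wrap(times(6,n))

Decompose wrap/1: times(times(wrap(times(6,R)),times(U,R)),times(m,R)) =?= times(times(U,V),times(m,n)).
Decompose times/2: times(wrap(times(6,R)),times(U,R)) =?= times(U,V),  times(m,R) =?= times(m,n).
Decompose times/2: wrap(times(6,R)) =?= U,  times(U,R) =?= V.
Bind U := wrap(times(6,R)); substituting into the one remaining equation that mentions U gives: times(wrap(times(6,R)),R) =?= V.
Bind V := times(wrap(times(6,R)),R); no other remaining equation mentions V.
Decompose times/2: m =?= m,  R =?= n.
Delete trivial equation m =?= m.
Bind R := n. Substituting into the earlier bindings gives U := wrap(times(6,n)), V := times(wrap(times(6,n)),n).
MGU = { U -> wrap(times(6,n)), V -> times(wrap(times(6,n)),n), R -> n }, so U -> wrap(times(6,n)).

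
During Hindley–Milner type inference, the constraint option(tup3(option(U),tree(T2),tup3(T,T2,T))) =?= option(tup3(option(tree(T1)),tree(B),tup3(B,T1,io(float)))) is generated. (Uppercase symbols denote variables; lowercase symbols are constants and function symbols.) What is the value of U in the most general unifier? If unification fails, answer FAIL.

tree(io(float))

Decompose option/1: tup3(option(U),tree(T2),tup3(T,T2,T)) =?= tup3(option(tree(T1)),tree(B),tup3(B,T1,io(float))).
Decompose tup3/3: option(U) =?= option(tree(T1)),  tree(T2) =?= tree(B),  tup3(T,T2,T) =?= tup3(B,T1,io(float)).
Decompose option/1: U =?= tree(T1).
Bind U := tree(T1); no other remaining equation mentions U.
Decompose tree/1: T2 =?= B.
Bind T2 := B; substituting into the remaining equation gives: tup3(T,B,T) =?= tup3(B,T1,io(float)).
Decompose tup3/3: T =?= B,  B =?= T1,  T =?= io(float).
Bind T := B; substituting into the one remaining equation that mentions T gives: B =?= io(float).
Bind B := T1; substituting into the remaining equation gives: T1 =?= io(float). Substituting into the earlier bindings gives T2 := T1, T := T1.
Bind T1 := io(float). Substituting into the earlier bindings gives U := tree(io(float)), T2 := io(float), T := io(float), B := io(float).
MGU = { U ↦ tree(io(float)), T2 ↦ io(float), T ↦ io(float), B ↦ io(float), T1 ↦ io(float) }, so U ↦ tree(io(float)).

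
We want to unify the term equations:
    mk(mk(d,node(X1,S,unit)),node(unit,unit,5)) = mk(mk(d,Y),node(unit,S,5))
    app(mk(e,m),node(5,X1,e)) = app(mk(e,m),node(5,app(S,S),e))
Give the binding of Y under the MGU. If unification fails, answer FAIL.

Decompose mk/2: mk(d,node(X1,S,unit)) = mk(d,Y),  node(unit,unit,5) = node(unit,S,5).
Decompose mk/2: d = d,  node(X1,S,unit) = Y.
Delete trivial equation d = d.
Bind Y := node(X1,S,unit); no other remaining equation mentions Y.
Decompose node/3: unit = unit,  unit = S,  5 = 5.
Delete trivial equation unit = unit.
Bind S := unit; substituting into the one remaining equation that mentions S gives: app(mk(e,m),node(5,X1,e)) = app(mk(e,m),node(5,app(unit,unit),e)). Substituting into the earlier binding gives Y := node(X1,unit,unit).
Delete trivial equation 5 = 5.
Decompose app/2: mk(e,m) = mk(e,m),  node(5,X1,e) = node(5,app(unit,unit),e).
Delete trivial equation mk(e,m) = mk(e,m).
Decompose node/3: 5 = 5,  X1 = app(unit,unit),  e = e.
Delete trivial equation 5 = 5.
Bind X1 := app(unit,unit); no other remaining equation mentions X1. Substituting into the earlier binding gives Y := node(app(unit,unit),unit,unit).
Delete trivial equation e = e.
MGU = { Y -> node(app(unit,unit),unit,unit), S -> unit, X1 -> app(unit,unit) }, so Y -> node(app(unit,unit),unit,unit).

node(app(unit,unit),unit,unit)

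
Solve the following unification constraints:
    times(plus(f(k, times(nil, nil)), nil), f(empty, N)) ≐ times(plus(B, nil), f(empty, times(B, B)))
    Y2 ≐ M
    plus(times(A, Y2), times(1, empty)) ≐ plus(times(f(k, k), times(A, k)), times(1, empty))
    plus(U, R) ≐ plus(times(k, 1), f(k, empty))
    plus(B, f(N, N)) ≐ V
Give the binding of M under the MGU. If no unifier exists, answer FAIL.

Decompose times/2: plus(f(k, times(nil, nil)), nil) ≐ plus(B, nil),  f(empty, N) ≐ f(empty, times(B, B)).
Decompose plus/2: f(k, times(nil, nil)) ≐ B,  nil ≐ nil.
Bind B := f(k, times(nil, nil)); substituting into the 2 remaining equations that mention B gives: f(empty, N) ≐ f(empty, times(f(k, times(nil, nil)), f(k, times(nil, nil)))),  plus(f(k, times(nil, nil)), f(N, N)) ≐ V.
Delete trivial equation nil ≐ nil.
Decompose f/2: empty ≐ empty,  N ≐ times(f(k, times(nil, nil)), f(k, times(nil, nil))).
Delete trivial equation empty ≐ empty.
Bind N := times(f(k, times(nil, nil)), f(k, times(nil, nil))); substituting into the one remaining equation that mentions N gives: plus(f(k, times(nil, nil)), f(times(f(k, times(nil, nil)), f(k, times(nil, nil))), times(f(k, times(nil, nil)), f(k, times(nil, nil))))) ≐ V.
Bind Y2 := M; substituting into the one remaining equation that mentions Y2 gives: plus(times(A, M), times(1, empty)) ≐ plus(times(f(k, k), times(A, k)), times(1, empty)).
Decompose plus/2: times(A, M) ≐ times(f(k, k), times(A, k)),  times(1, empty) ≐ times(1, empty).
Decompose times/2: A ≐ f(k, k),  M ≐ times(A, k).
Bind A := f(k, k); substituting into the one remaining equation that mentions A gives: M ≐ times(f(k, k), k).
Bind M := times(f(k, k), k); no other remaining equation mentions M. Substituting into the earlier binding gives Y2 := times(f(k, k), k).
Delete trivial equation times(1, empty) ≐ times(1, empty).
Decompose plus/2: U ≐ times(k, 1),  R ≐ f(k, empty).
Bind U := times(k, 1); no other remaining equation mentions U.
Bind R := f(k, empty); no other remaining equation mentions R.
Bind V := plus(f(k, times(nil, nil)), f(times(f(k, times(nil, nil)), f(k, times(nil, nil))), times(f(k, times(nil, nil)), f(k, times(nil, nil))))).
MGU = { B := f(k, times(nil, nil)), N := times(f(k, times(nil, nil)), f(k, times(nil, nil))), Y2 := times(f(k, k), k), A := f(k, k), M := times(f(k, k), k), U := times(k, 1), R := f(k, empty), V := plus(f(k, times(nil, nil)), f(times(f(k, times(nil, nil)), f(k, times(nil, nil))), times(f(k, times(nil, nil)), f(k, times(nil, nil))))) }, so M := times(f(k, k), k).

times(f(k, k), k)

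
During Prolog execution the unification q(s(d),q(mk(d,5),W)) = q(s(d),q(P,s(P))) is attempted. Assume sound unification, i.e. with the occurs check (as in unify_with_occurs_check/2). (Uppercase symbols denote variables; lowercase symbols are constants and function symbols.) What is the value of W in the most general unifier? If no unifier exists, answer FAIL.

s(mk(d,5))

Decompose q/2: s(d) = s(d),  q(mk(d,5),W) = q(P,s(P)).
Delete trivial equation s(d) = s(d).
Decompose q/2: mk(d,5) = P,  W = s(P).
Bind P := mk(d,5); substituting into the remaining equation gives: W = s(mk(d,5)).
Bind W := s(mk(d,5)).
MGU = { P -> mk(d,5), W -> s(mk(d,5)) }, so W -> s(mk(d,5)).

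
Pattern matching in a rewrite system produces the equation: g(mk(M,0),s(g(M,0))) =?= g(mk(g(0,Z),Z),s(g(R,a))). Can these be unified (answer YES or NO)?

Decompose g/2: mk(M,0) =?= mk(g(0,Z),Z),  s(g(M,0)) =?= s(g(R,a)).
Decompose mk/2: M =?= g(0,Z),  0 =?= Z.
Bind M := g(0,Z); substituting into the one remaining equation that mentions M gives: s(g(g(0,Z),0)) =?= s(g(R,a)).
Bind Z := 0; substituting into the remaining equation gives: s(g(g(0,0),0)) =?= s(g(R,a)). Substituting into the earlier binding gives M := g(0,0).
Decompose s/1: g(g(0,0),0) =?= g(R,a).
Decompose g/2: g(0,0) =?= R,  0 =?= a.
Bind R := g(0,0); no other remaining equation mentions R.
Clash: constants 0 and a differ; no unifier exists.

NO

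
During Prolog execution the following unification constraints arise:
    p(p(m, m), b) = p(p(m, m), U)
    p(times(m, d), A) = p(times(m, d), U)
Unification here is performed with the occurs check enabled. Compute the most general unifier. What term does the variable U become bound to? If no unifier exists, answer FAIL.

b

Decompose p/2: p(m, m) = p(m, m),  b = U.
Delete trivial equation p(m, m) = p(m, m).
Bind U := b; substituting into the remaining equation gives: p(times(m, d), A) = p(times(m, d), b).
Decompose p/2: times(m, d) = times(m, d),  A = b.
Delete trivial equation times(m, d) = times(m, d).
Bind A := b.
MGU = { U -> b, A -> b }, so U -> b.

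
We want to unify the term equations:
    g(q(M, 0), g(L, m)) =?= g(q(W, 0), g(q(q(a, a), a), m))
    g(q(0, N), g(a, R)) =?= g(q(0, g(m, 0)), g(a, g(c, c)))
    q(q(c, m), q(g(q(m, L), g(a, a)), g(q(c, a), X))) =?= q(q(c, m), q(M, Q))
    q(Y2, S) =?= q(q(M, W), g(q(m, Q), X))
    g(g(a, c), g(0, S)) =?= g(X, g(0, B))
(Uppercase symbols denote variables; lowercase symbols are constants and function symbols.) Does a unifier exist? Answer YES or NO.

Decompose g/2: q(M, 0) =?= q(W, 0),  g(L, m) =?= g(q(q(a, a), a), m).
Decompose q/2: M =?= W,  0 =?= 0.
Bind M := W; substituting into the 2 remaining equations that mention M gives: q(q(c, m), q(g(q(m, L), g(a, a)), g(q(c, a), X))) =?= q(q(c, m), q(W, Q)),  q(Y2, S) =?= q(q(W, W), g(q(m, Q), X)).
Delete trivial equation 0 =?= 0.
Decompose g/2: L =?= q(q(a, a), a),  m =?= m.
Bind L := q(q(a, a), a); substituting into the one remaining equation that mentions L gives: q(q(c, m), q(g(q(m, q(q(a, a), a)), g(a, a)), g(q(c, a), X))) =?= q(q(c, m), q(W, Q)).
Delete trivial equation m =?= m.
Decompose g/2: q(0, N) =?= q(0, g(m, 0)),  g(a, R) =?= g(a, g(c, c)).
Decompose q/2: 0 =?= 0,  N =?= g(m, 0).
Delete trivial equation 0 =?= 0.
Bind N := g(m, 0); no other remaining equation mentions N.
Decompose g/2: a =?= a,  R =?= g(c, c).
Delete trivial equation a =?= a.
Bind R := g(c, c); no other remaining equation mentions R.
Decompose q/2: q(c, m) =?= q(c, m),  q(g(q(m, q(q(a, a), a)), g(a, a)), g(q(c, a), X)) =?= q(W, Q).
Delete trivial equation q(c, m) =?= q(c, m).
Decompose q/2: g(q(m, q(q(a, a), a)), g(a, a)) =?= W,  g(q(c, a), X) =?= Q.
Bind W := g(q(m, q(q(a, a), a)), g(a, a)); substituting into the one remaining equation that mentions W gives: q(Y2, S) =?= q(q(g(q(m, q(q(a, a), a)), g(a, a)), g(q(m, q(q(a, a), a)), g(a, a))), g(q(m, Q), X)). Substituting into the earlier binding gives M := g(q(m, q(q(a, a), a)), g(a, a)).
Bind Q := g(q(c, a), X); substituting into the one remaining equation that mentions Q gives: q(Y2, S) =?= q(q(g(q(m, q(q(a, a), a)), g(a, a)), g(q(m, q(q(a, a), a)), g(a, a))), g(q(m, g(q(c, a), X)), X)).
Decompose q/2: Y2 =?= q(g(q(m, q(q(a, a), a)), g(a, a)), g(q(m, q(q(a, a), a)), g(a, a))),  S =?= g(q(m, g(q(c, a), X)), X).
Bind Y2 := q(g(q(m, q(q(a, a), a)), g(a, a)), g(q(m, q(q(a, a), a)), g(a, a))); no other remaining equation mentions Y2.
Bind S := g(q(m, g(q(c, a), X)), X); substituting into the remaining equation gives: g(g(a, c), g(0, g(q(m, g(q(c, a), X)), X))) =?= g(X, g(0, B)).
Decompose g/2: g(a, c) =?= X,  g(0, g(q(m, g(q(c, a), X)), X)) =?= g(0, B).
Bind X := g(a, c); substituting into the remaining equation gives: g(0, g(q(m, g(q(c, a), g(a, c))), g(a, c))) =?= g(0, B). Substituting into the earlier bindings gives Q := g(q(c, a), g(a, c)), S := g(q(m, g(q(c, a), g(a, c))), g(a, c)).
Decompose g/2: 0 =?= 0,  g(q(m, g(q(c, a), g(a, c))), g(a, c)) =?= B.
Delete trivial equation 0 =?= 0.
Bind B := g(q(m, g(q(c, a), g(a, c))), g(a, c)).
No equations remain and no clash or occurs-check failure arose, so a unifier exists.

YES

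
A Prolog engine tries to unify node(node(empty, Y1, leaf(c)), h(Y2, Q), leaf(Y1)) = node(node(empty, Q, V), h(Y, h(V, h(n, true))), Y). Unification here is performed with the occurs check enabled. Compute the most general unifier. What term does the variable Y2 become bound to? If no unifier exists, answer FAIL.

leaf(h(leaf(c), h(n, true)))

Decompose node/3: node(empty, Y1, leaf(c)) = node(empty, Q, V),  h(Y2, Q) = h(Y, h(V, h(n, true))),  leaf(Y1) = Y.
Decompose node/3: empty = empty,  Y1 = Q,  leaf(c) = V.
Delete trivial equation empty = empty.
Bind Y1 := Q; substituting into the one remaining equation that mentions Y1 gives: leaf(Q) = Y.
Bind V := leaf(c); substituting into the one remaining equation that mentions V gives: h(Y2, Q) = h(Y, h(leaf(c), h(n, true))).
Decompose h/2: Y2 = Y,  Q = h(leaf(c), h(n, true)).
Bind Y2 := Y; no other remaining equation mentions Y2.
Bind Q := h(leaf(c), h(n, true)); substituting into the remaining equation gives: leaf(h(leaf(c), h(n, true))) = Y. Substituting into the earlier binding gives Y1 := h(leaf(c), h(n, true)).
Bind Y := leaf(h(leaf(c), h(n, true))). Substituting into the earlier binding gives Y2 := leaf(h(leaf(c), h(n, true))).
MGU = { Y1 -> h(leaf(c), h(n, true)), V -> leaf(c), Y2 -> leaf(h(leaf(c), h(n, true))), Q -> h(leaf(c), h(n, true)), Y -> leaf(h(leaf(c), h(n, true))) }, so Y2 -> leaf(h(leaf(c), h(n, true))).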